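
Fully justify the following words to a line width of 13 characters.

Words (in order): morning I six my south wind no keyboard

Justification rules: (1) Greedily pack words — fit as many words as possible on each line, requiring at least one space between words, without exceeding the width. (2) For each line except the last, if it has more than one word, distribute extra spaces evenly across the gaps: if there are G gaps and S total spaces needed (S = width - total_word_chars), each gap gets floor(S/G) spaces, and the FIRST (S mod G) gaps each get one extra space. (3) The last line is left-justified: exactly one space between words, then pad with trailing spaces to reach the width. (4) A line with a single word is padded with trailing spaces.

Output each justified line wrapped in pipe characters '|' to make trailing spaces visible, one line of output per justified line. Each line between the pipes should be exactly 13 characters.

Line 1: ['morning', 'I', 'six'] (min_width=13, slack=0)
Line 2: ['my', 'south', 'wind'] (min_width=13, slack=0)
Line 3: ['no', 'keyboard'] (min_width=11, slack=2)

Answer: |morning I six|
|my south wind|
|no keyboard  |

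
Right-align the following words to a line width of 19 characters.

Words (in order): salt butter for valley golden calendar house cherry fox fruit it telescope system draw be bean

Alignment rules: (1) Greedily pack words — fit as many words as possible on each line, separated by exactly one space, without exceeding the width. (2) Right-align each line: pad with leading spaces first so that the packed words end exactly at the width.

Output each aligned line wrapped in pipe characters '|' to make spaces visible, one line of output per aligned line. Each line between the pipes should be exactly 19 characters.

Line 1: ['salt', 'butter', 'for'] (min_width=15, slack=4)
Line 2: ['valley', 'golden'] (min_width=13, slack=6)
Line 3: ['calendar', 'house'] (min_width=14, slack=5)
Line 4: ['cherry', 'fox', 'fruit', 'it'] (min_width=19, slack=0)
Line 5: ['telescope', 'system'] (min_width=16, slack=3)
Line 6: ['draw', 'be', 'bean'] (min_width=12, slack=7)

Answer: |    salt butter for|
|      valley golden|
|     calendar house|
|cherry fox fruit it|
|   telescope system|
|       draw be bean|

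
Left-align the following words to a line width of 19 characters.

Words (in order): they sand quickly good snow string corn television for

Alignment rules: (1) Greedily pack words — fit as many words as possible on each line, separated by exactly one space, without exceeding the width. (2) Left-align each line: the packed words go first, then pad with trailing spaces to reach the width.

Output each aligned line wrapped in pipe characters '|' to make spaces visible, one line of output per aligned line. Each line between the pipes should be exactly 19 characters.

Line 1: ['they', 'sand', 'quickly'] (min_width=17, slack=2)
Line 2: ['good', 'snow', 'string'] (min_width=16, slack=3)
Line 3: ['corn', 'television', 'for'] (min_width=19, slack=0)

Answer: |they sand quickly  |
|good snow string   |
|corn television for|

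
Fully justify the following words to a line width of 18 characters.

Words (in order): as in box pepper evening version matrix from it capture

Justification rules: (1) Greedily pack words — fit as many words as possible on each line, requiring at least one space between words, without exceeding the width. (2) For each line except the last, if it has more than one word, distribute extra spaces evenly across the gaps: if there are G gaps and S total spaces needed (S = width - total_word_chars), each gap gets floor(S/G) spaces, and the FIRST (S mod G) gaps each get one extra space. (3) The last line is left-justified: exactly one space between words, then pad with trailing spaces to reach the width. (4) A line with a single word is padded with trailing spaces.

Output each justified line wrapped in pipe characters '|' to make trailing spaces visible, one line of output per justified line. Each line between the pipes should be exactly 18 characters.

Answer: |as  in  box pepper|
|evening    version|
|matrix   from   it|
|capture           |

Derivation:
Line 1: ['as', 'in', 'box', 'pepper'] (min_width=16, slack=2)
Line 2: ['evening', 'version'] (min_width=15, slack=3)
Line 3: ['matrix', 'from', 'it'] (min_width=14, slack=4)
Line 4: ['capture'] (min_width=7, slack=11)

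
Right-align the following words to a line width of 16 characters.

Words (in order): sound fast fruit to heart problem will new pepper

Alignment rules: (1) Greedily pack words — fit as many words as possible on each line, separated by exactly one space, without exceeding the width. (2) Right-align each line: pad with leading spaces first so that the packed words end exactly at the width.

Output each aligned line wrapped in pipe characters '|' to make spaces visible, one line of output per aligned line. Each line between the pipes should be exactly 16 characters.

Line 1: ['sound', 'fast', 'fruit'] (min_width=16, slack=0)
Line 2: ['to', 'heart', 'problem'] (min_width=16, slack=0)
Line 3: ['will', 'new', 'pepper'] (min_width=15, slack=1)

Answer: |sound fast fruit|
|to heart problem|
| will new pepper|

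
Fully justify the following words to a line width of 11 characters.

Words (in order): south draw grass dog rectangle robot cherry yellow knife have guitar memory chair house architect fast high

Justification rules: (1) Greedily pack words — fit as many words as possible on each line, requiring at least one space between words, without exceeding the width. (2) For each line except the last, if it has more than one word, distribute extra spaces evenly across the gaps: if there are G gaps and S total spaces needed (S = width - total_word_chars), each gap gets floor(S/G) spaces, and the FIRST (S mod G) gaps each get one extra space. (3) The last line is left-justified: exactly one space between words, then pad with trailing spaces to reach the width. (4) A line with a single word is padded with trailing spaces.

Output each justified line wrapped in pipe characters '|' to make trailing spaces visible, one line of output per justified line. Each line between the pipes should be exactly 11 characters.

Line 1: ['south', 'draw'] (min_width=10, slack=1)
Line 2: ['grass', 'dog'] (min_width=9, slack=2)
Line 3: ['rectangle'] (min_width=9, slack=2)
Line 4: ['robot'] (min_width=5, slack=6)
Line 5: ['cherry'] (min_width=6, slack=5)
Line 6: ['yellow'] (min_width=6, slack=5)
Line 7: ['knife', 'have'] (min_width=10, slack=1)
Line 8: ['guitar'] (min_width=6, slack=5)
Line 9: ['memory'] (min_width=6, slack=5)
Line 10: ['chair', 'house'] (min_width=11, slack=0)
Line 11: ['architect'] (min_width=9, slack=2)
Line 12: ['fast', 'high'] (min_width=9, slack=2)

Answer: |south  draw|
|grass   dog|
|rectangle  |
|robot      |
|cherry     |
|yellow     |
|knife  have|
|guitar     |
|memory     |
|chair house|
|architect  |
|fast high  |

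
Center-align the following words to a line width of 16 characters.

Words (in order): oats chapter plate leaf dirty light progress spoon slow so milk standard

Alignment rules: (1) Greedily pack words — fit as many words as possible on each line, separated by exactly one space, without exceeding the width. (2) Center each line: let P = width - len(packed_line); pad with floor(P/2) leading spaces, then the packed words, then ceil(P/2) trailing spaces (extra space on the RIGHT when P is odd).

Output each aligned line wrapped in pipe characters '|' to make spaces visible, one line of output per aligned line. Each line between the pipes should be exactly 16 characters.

Answer: |  oats chapter  |
|plate leaf dirty|
| light progress |
| spoon slow so  |
| milk standard  |

Derivation:
Line 1: ['oats', 'chapter'] (min_width=12, slack=4)
Line 2: ['plate', 'leaf', 'dirty'] (min_width=16, slack=0)
Line 3: ['light', 'progress'] (min_width=14, slack=2)
Line 4: ['spoon', 'slow', 'so'] (min_width=13, slack=3)
Line 5: ['milk', 'standard'] (min_width=13, slack=3)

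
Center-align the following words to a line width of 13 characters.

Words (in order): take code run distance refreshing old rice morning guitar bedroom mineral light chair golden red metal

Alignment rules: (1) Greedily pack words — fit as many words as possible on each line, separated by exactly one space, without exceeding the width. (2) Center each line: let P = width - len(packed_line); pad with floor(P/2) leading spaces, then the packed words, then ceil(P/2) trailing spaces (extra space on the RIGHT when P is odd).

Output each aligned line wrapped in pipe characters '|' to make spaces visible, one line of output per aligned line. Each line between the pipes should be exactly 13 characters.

Line 1: ['take', 'code', 'run'] (min_width=13, slack=0)
Line 2: ['distance'] (min_width=8, slack=5)
Line 3: ['refreshing'] (min_width=10, slack=3)
Line 4: ['old', 'rice'] (min_width=8, slack=5)
Line 5: ['morning'] (min_width=7, slack=6)
Line 6: ['guitar'] (min_width=6, slack=7)
Line 7: ['bedroom'] (min_width=7, slack=6)
Line 8: ['mineral', 'light'] (min_width=13, slack=0)
Line 9: ['chair', 'golden'] (min_width=12, slack=1)
Line 10: ['red', 'metal'] (min_width=9, slack=4)

Answer: |take code run|
|  distance   |
| refreshing  |
|  old rice   |
|   morning   |
|   guitar    |
|   bedroom   |
|mineral light|
|chair golden |
|  red metal  |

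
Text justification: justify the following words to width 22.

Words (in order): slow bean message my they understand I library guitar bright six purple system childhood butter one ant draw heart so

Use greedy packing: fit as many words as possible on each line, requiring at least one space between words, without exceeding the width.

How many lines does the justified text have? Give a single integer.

Answer: 6

Derivation:
Line 1: ['slow', 'bean', 'message', 'my'] (min_width=20, slack=2)
Line 2: ['they', 'understand', 'I'] (min_width=17, slack=5)
Line 3: ['library', 'guitar', 'bright'] (min_width=21, slack=1)
Line 4: ['six', 'purple', 'system'] (min_width=17, slack=5)
Line 5: ['childhood', 'butter', 'one'] (min_width=20, slack=2)
Line 6: ['ant', 'draw', 'heart', 'so'] (min_width=17, slack=5)
Total lines: 6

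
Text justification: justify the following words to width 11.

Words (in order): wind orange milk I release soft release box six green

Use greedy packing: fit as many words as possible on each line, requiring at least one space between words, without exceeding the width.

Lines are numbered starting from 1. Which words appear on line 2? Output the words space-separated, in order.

Answer: milk I

Derivation:
Line 1: ['wind', 'orange'] (min_width=11, slack=0)
Line 2: ['milk', 'I'] (min_width=6, slack=5)
Line 3: ['release'] (min_width=7, slack=4)
Line 4: ['soft'] (min_width=4, slack=7)
Line 5: ['release', 'box'] (min_width=11, slack=0)
Line 6: ['six', 'green'] (min_width=9, slack=2)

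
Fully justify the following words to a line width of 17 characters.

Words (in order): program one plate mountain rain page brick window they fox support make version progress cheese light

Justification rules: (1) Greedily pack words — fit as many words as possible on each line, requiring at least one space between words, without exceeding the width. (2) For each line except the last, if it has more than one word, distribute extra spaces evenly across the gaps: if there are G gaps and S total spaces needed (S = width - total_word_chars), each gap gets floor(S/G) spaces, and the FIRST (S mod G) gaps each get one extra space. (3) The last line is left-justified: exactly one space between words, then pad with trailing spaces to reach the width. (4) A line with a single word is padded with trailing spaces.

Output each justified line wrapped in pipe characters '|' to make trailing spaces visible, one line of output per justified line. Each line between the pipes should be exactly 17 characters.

Line 1: ['program', 'one', 'plate'] (min_width=17, slack=0)
Line 2: ['mountain', 'rain'] (min_width=13, slack=4)
Line 3: ['page', 'brick', 'window'] (min_width=17, slack=0)
Line 4: ['they', 'fox', 'support'] (min_width=16, slack=1)
Line 5: ['make', 'version'] (min_width=12, slack=5)
Line 6: ['progress', 'cheese'] (min_width=15, slack=2)
Line 7: ['light'] (min_width=5, slack=12)

Answer: |program one plate|
|mountain     rain|
|page brick window|
|they  fox support|
|make      version|
|progress   cheese|
|light            |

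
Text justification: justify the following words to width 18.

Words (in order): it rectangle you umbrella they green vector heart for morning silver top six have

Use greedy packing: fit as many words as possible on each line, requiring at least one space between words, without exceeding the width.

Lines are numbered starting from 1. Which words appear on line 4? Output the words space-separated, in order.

Answer: for morning silver

Derivation:
Line 1: ['it', 'rectangle', 'you'] (min_width=16, slack=2)
Line 2: ['umbrella', 'they'] (min_width=13, slack=5)
Line 3: ['green', 'vector', 'heart'] (min_width=18, slack=0)
Line 4: ['for', 'morning', 'silver'] (min_width=18, slack=0)
Line 5: ['top', 'six', 'have'] (min_width=12, slack=6)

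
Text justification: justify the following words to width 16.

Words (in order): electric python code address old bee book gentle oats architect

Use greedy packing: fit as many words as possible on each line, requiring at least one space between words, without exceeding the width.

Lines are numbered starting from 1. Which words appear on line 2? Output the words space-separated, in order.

Line 1: ['electric', 'python'] (min_width=15, slack=1)
Line 2: ['code', 'address', 'old'] (min_width=16, slack=0)
Line 3: ['bee', 'book', 'gentle'] (min_width=15, slack=1)
Line 4: ['oats', 'architect'] (min_width=14, slack=2)

Answer: code address old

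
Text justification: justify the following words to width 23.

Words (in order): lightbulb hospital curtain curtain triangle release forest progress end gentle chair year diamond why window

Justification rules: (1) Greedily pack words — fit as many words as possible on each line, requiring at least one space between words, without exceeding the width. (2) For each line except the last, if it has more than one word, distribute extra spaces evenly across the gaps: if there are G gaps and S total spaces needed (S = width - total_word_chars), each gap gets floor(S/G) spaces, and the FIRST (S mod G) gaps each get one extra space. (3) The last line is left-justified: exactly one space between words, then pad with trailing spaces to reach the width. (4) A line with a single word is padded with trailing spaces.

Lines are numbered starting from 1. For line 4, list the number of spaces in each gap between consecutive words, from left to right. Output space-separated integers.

Answer: 3 3

Derivation:
Line 1: ['lightbulb', 'hospital'] (min_width=18, slack=5)
Line 2: ['curtain', 'curtain'] (min_width=15, slack=8)
Line 3: ['triangle', 'release', 'forest'] (min_width=23, slack=0)
Line 4: ['progress', 'end', 'gentle'] (min_width=19, slack=4)
Line 5: ['chair', 'year', 'diamond', 'why'] (min_width=22, slack=1)
Line 6: ['window'] (min_width=6, slack=17)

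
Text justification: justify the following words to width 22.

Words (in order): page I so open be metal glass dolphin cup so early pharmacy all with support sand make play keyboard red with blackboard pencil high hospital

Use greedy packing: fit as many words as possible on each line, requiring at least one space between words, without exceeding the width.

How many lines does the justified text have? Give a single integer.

Answer: 7

Derivation:
Line 1: ['page', 'I', 'so', 'open', 'be'] (min_width=17, slack=5)
Line 2: ['metal', 'glass', 'dolphin'] (min_width=19, slack=3)
Line 3: ['cup', 'so', 'early', 'pharmacy'] (min_width=21, slack=1)
Line 4: ['all', 'with', 'support', 'sand'] (min_width=21, slack=1)
Line 5: ['make', 'play', 'keyboard', 'red'] (min_width=22, slack=0)
Line 6: ['with', 'blackboard', 'pencil'] (min_width=22, slack=0)
Line 7: ['high', 'hospital'] (min_width=13, slack=9)
Total lines: 7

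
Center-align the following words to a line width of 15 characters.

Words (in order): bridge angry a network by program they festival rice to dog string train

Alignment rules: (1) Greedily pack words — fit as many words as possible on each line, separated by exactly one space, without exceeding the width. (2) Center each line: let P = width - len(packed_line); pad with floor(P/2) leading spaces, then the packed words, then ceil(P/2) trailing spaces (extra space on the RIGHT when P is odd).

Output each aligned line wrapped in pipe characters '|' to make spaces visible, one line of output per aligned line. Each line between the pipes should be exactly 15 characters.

Answer: |bridge angry a |
|  network by   |
| program they  |
| festival rice |
| to dog string |
|     train     |

Derivation:
Line 1: ['bridge', 'angry', 'a'] (min_width=14, slack=1)
Line 2: ['network', 'by'] (min_width=10, slack=5)
Line 3: ['program', 'they'] (min_width=12, slack=3)
Line 4: ['festival', 'rice'] (min_width=13, slack=2)
Line 5: ['to', 'dog', 'string'] (min_width=13, slack=2)
Line 6: ['train'] (min_width=5, slack=10)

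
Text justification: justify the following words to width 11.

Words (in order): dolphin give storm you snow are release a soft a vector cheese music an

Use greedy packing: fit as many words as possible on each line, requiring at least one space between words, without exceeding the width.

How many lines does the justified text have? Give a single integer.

Answer: 8

Derivation:
Line 1: ['dolphin'] (min_width=7, slack=4)
Line 2: ['give', 'storm'] (min_width=10, slack=1)
Line 3: ['you', 'snow'] (min_width=8, slack=3)
Line 4: ['are', 'release'] (min_width=11, slack=0)
Line 5: ['a', 'soft', 'a'] (min_width=8, slack=3)
Line 6: ['vector'] (min_width=6, slack=5)
Line 7: ['cheese'] (min_width=6, slack=5)
Line 8: ['music', 'an'] (min_width=8, slack=3)
Total lines: 8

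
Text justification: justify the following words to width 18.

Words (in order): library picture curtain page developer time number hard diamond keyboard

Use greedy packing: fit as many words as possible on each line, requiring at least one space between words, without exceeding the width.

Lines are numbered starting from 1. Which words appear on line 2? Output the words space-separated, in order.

Line 1: ['library', 'picture'] (min_width=15, slack=3)
Line 2: ['curtain', 'page'] (min_width=12, slack=6)
Line 3: ['developer', 'time'] (min_width=14, slack=4)
Line 4: ['number', 'hard'] (min_width=11, slack=7)
Line 5: ['diamond', 'keyboard'] (min_width=16, slack=2)

Answer: curtain page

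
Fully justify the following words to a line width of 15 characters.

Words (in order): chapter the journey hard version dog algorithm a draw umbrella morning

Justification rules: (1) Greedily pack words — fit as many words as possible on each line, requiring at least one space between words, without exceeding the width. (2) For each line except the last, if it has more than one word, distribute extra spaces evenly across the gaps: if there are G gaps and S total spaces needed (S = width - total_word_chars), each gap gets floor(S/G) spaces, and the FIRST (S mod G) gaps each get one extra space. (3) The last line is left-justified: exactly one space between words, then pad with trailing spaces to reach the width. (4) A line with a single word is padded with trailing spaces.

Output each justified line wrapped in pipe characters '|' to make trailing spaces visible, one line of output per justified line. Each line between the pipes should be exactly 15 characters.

Line 1: ['chapter', 'the'] (min_width=11, slack=4)
Line 2: ['journey', 'hard'] (min_width=12, slack=3)
Line 3: ['version', 'dog'] (min_width=11, slack=4)
Line 4: ['algorithm', 'a'] (min_width=11, slack=4)
Line 5: ['draw', 'umbrella'] (min_width=13, slack=2)
Line 6: ['morning'] (min_width=7, slack=8)

Answer: |chapter     the|
|journey    hard|
|version     dog|
|algorithm     a|
|draw   umbrella|
|morning        |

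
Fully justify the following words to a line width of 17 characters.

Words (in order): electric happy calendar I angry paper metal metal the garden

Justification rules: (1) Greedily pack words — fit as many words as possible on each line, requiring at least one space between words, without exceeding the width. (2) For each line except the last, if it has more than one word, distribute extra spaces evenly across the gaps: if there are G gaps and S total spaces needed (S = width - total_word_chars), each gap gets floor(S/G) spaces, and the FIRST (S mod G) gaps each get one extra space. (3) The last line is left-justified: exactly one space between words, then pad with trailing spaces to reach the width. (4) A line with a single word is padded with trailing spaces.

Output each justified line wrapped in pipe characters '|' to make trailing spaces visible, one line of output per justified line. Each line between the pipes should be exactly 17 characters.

Line 1: ['electric', 'happy'] (min_width=14, slack=3)
Line 2: ['calendar', 'I', 'angry'] (min_width=16, slack=1)
Line 3: ['paper', 'metal', 'metal'] (min_width=17, slack=0)
Line 4: ['the', 'garden'] (min_width=10, slack=7)

Answer: |electric    happy|
|calendar  I angry|
|paper metal metal|
|the garden       |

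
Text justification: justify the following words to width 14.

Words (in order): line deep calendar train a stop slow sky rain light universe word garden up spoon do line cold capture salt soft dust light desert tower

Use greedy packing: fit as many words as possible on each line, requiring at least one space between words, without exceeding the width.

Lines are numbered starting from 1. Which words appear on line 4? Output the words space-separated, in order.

Line 1: ['line', 'deep'] (min_width=9, slack=5)
Line 2: ['calendar', 'train'] (min_width=14, slack=0)
Line 3: ['a', 'stop', 'slow'] (min_width=11, slack=3)
Line 4: ['sky', 'rain', 'light'] (min_width=14, slack=0)
Line 5: ['universe', 'word'] (min_width=13, slack=1)
Line 6: ['garden', 'up'] (min_width=9, slack=5)
Line 7: ['spoon', 'do', 'line'] (min_width=13, slack=1)
Line 8: ['cold', 'capture'] (min_width=12, slack=2)
Line 9: ['salt', 'soft', 'dust'] (min_width=14, slack=0)
Line 10: ['light', 'desert'] (min_width=12, slack=2)
Line 11: ['tower'] (min_width=5, slack=9)

Answer: sky rain light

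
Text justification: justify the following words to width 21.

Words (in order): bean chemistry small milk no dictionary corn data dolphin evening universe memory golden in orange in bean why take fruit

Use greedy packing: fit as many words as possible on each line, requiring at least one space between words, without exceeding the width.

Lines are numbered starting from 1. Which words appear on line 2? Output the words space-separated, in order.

Line 1: ['bean', 'chemistry', 'small'] (min_width=20, slack=1)
Line 2: ['milk', 'no', 'dictionary'] (min_width=18, slack=3)
Line 3: ['corn', 'data', 'dolphin'] (min_width=17, slack=4)
Line 4: ['evening', 'universe'] (min_width=16, slack=5)
Line 5: ['memory', 'golden', 'in'] (min_width=16, slack=5)
Line 6: ['orange', 'in', 'bean', 'why'] (min_width=18, slack=3)
Line 7: ['take', 'fruit'] (min_width=10, slack=11)

Answer: milk no dictionary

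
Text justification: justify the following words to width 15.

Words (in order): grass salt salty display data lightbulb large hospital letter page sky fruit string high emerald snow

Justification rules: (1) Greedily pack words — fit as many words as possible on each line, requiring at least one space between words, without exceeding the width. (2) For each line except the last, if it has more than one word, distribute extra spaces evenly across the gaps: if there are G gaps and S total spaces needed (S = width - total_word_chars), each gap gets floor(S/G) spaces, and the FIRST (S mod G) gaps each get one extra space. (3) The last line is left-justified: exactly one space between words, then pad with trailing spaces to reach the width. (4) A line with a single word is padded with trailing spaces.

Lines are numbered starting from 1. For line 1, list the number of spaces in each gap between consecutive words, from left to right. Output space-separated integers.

Line 1: ['grass', 'salt'] (min_width=10, slack=5)
Line 2: ['salty', 'display'] (min_width=13, slack=2)
Line 3: ['data', 'lightbulb'] (min_width=14, slack=1)
Line 4: ['large', 'hospital'] (min_width=14, slack=1)
Line 5: ['letter', 'page', 'sky'] (min_width=15, slack=0)
Line 6: ['fruit', 'string'] (min_width=12, slack=3)
Line 7: ['high', 'emerald'] (min_width=12, slack=3)
Line 8: ['snow'] (min_width=4, slack=11)

Answer: 6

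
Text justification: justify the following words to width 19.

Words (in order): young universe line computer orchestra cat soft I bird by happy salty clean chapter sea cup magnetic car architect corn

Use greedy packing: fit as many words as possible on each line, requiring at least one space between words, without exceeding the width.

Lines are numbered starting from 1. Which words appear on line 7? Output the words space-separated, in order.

Answer: architect corn

Derivation:
Line 1: ['young', 'universe', 'line'] (min_width=19, slack=0)
Line 2: ['computer', 'orchestra'] (min_width=18, slack=1)
Line 3: ['cat', 'soft', 'I', 'bird', 'by'] (min_width=18, slack=1)
Line 4: ['happy', 'salty', 'clean'] (min_width=17, slack=2)
Line 5: ['chapter', 'sea', 'cup'] (min_width=15, slack=4)
Line 6: ['magnetic', 'car'] (min_width=12, slack=7)
Line 7: ['architect', 'corn'] (min_width=14, slack=5)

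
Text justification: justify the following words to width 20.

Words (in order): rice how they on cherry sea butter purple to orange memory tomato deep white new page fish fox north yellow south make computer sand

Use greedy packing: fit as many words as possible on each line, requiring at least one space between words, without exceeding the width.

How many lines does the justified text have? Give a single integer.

Answer: 8

Derivation:
Line 1: ['rice', 'how', 'they', 'on'] (min_width=16, slack=4)
Line 2: ['cherry', 'sea', 'butter'] (min_width=17, slack=3)
Line 3: ['purple', 'to', 'orange'] (min_width=16, slack=4)
Line 4: ['memory', 'tomato', 'deep'] (min_width=18, slack=2)
Line 5: ['white', 'new', 'page', 'fish'] (min_width=19, slack=1)
Line 6: ['fox', 'north', 'yellow'] (min_width=16, slack=4)
Line 7: ['south', 'make', 'computer'] (min_width=19, slack=1)
Line 8: ['sand'] (min_width=4, slack=16)
Total lines: 8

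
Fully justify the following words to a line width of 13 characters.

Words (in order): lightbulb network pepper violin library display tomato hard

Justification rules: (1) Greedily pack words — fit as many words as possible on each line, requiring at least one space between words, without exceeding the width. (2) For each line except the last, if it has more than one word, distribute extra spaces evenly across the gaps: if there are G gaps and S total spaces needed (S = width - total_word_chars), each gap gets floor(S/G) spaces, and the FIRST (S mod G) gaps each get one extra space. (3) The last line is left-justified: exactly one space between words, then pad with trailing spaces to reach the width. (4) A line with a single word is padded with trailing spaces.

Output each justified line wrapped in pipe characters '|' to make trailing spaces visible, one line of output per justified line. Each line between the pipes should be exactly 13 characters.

Line 1: ['lightbulb'] (min_width=9, slack=4)
Line 2: ['network'] (min_width=7, slack=6)
Line 3: ['pepper', 'violin'] (min_width=13, slack=0)
Line 4: ['library'] (min_width=7, slack=6)
Line 5: ['display'] (min_width=7, slack=6)
Line 6: ['tomato', 'hard'] (min_width=11, slack=2)

Answer: |lightbulb    |
|network      |
|pepper violin|
|library      |
|display      |
|tomato hard  |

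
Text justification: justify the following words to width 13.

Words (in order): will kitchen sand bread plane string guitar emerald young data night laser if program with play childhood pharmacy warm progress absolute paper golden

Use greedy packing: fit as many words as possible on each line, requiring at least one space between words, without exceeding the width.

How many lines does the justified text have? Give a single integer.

Line 1: ['will', 'kitchen'] (min_width=12, slack=1)
Line 2: ['sand', 'bread'] (min_width=10, slack=3)
Line 3: ['plane', 'string'] (min_width=12, slack=1)
Line 4: ['guitar'] (min_width=6, slack=7)
Line 5: ['emerald', 'young'] (min_width=13, slack=0)
Line 6: ['data', 'night'] (min_width=10, slack=3)
Line 7: ['laser', 'if'] (min_width=8, slack=5)
Line 8: ['program', 'with'] (min_width=12, slack=1)
Line 9: ['play'] (min_width=4, slack=9)
Line 10: ['childhood'] (min_width=9, slack=4)
Line 11: ['pharmacy', 'warm'] (min_width=13, slack=0)
Line 12: ['progress'] (min_width=8, slack=5)
Line 13: ['absolute'] (min_width=8, slack=5)
Line 14: ['paper', 'golden'] (min_width=12, slack=1)
Total lines: 14

Answer: 14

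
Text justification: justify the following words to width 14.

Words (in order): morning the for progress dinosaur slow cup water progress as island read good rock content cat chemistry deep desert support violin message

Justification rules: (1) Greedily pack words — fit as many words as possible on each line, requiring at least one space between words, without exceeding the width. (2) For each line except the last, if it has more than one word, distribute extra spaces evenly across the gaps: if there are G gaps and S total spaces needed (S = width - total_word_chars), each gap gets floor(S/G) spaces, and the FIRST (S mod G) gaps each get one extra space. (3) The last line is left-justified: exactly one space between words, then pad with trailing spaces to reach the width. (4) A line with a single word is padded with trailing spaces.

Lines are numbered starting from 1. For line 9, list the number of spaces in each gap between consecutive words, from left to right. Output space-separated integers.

Answer: 1

Derivation:
Line 1: ['morning', 'the'] (min_width=11, slack=3)
Line 2: ['for', 'progress'] (min_width=12, slack=2)
Line 3: ['dinosaur', 'slow'] (min_width=13, slack=1)
Line 4: ['cup', 'water'] (min_width=9, slack=5)
Line 5: ['progress', 'as'] (min_width=11, slack=3)
Line 6: ['island', 'read'] (min_width=11, slack=3)
Line 7: ['good', 'rock'] (min_width=9, slack=5)
Line 8: ['content', 'cat'] (min_width=11, slack=3)
Line 9: ['chemistry', 'deep'] (min_width=14, slack=0)
Line 10: ['desert', 'support'] (min_width=14, slack=0)
Line 11: ['violin', 'message'] (min_width=14, slack=0)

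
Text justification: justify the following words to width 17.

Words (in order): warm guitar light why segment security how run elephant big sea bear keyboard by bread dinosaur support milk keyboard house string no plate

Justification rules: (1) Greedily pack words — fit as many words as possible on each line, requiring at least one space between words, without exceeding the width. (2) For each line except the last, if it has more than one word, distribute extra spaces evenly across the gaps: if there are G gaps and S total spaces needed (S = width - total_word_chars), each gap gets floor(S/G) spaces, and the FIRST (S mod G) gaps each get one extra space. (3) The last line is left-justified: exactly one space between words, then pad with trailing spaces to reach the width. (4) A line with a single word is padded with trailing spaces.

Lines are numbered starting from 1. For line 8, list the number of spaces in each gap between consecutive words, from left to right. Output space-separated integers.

Line 1: ['warm', 'guitar', 'light'] (min_width=17, slack=0)
Line 2: ['why', 'segment'] (min_width=11, slack=6)
Line 3: ['security', 'how', 'run'] (min_width=16, slack=1)
Line 4: ['elephant', 'big', 'sea'] (min_width=16, slack=1)
Line 5: ['bear', 'keyboard', 'by'] (min_width=16, slack=1)
Line 6: ['bread', 'dinosaur'] (min_width=14, slack=3)
Line 7: ['support', 'milk'] (min_width=12, slack=5)
Line 8: ['keyboard', 'house'] (min_width=14, slack=3)
Line 9: ['string', 'no', 'plate'] (min_width=15, slack=2)

Answer: 4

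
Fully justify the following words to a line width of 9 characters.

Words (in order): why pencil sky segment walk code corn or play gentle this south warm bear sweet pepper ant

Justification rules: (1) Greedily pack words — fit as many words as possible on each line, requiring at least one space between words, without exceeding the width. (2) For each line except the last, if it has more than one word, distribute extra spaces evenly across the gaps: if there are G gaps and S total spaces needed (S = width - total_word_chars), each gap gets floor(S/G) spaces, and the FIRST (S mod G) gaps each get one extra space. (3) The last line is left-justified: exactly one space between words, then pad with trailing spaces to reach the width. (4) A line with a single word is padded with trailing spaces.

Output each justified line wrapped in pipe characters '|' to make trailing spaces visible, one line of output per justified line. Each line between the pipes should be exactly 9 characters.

Answer: |why      |
|pencil   |
|sky      |
|segment  |
|walk code|
|corn   or|
|play     |
|gentle   |
|this     |
|south    |
|warm bear|
|sweet    |
|pepper   |
|ant      |

Derivation:
Line 1: ['why'] (min_width=3, slack=6)
Line 2: ['pencil'] (min_width=6, slack=3)
Line 3: ['sky'] (min_width=3, slack=6)
Line 4: ['segment'] (min_width=7, slack=2)
Line 5: ['walk', 'code'] (min_width=9, slack=0)
Line 6: ['corn', 'or'] (min_width=7, slack=2)
Line 7: ['play'] (min_width=4, slack=5)
Line 8: ['gentle'] (min_width=6, slack=3)
Line 9: ['this'] (min_width=4, slack=5)
Line 10: ['south'] (min_width=5, slack=4)
Line 11: ['warm', 'bear'] (min_width=9, slack=0)
Line 12: ['sweet'] (min_width=5, slack=4)
Line 13: ['pepper'] (min_width=6, slack=3)
Line 14: ['ant'] (min_width=3, slack=6)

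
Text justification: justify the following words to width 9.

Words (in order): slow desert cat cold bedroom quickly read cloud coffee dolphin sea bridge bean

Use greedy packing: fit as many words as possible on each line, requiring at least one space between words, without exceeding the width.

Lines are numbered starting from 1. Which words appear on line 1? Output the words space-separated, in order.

Line 1: ['slow'] (min_width=4, slack=5)
Line 2: ['desert'] (min_width=6, slack=3)
Line 3: ['cat', 'cold'] (min_width=8, slack=1)
Line 4: ['bedroom'] (min_width=7, slack=2)
Line 5: ['quickly'] (min_width=7, slack=2)
Line 6: ['read'] (min_width=4, slack=5)
Line 7: ['cloud'] (min_width=5, slack=4)
Line 8: ['coffee'] (min_width=6, slack=3)
Line 9: ['dolphin'] (min_width=7, slack=2)
Line 10: ['sea'] (min_width=3, slack=6)
Line 11: ['bridge'] (min_width=6, slack=3)
Line 12: ['bean'] (min_width=4, slack=5)

Answer: slow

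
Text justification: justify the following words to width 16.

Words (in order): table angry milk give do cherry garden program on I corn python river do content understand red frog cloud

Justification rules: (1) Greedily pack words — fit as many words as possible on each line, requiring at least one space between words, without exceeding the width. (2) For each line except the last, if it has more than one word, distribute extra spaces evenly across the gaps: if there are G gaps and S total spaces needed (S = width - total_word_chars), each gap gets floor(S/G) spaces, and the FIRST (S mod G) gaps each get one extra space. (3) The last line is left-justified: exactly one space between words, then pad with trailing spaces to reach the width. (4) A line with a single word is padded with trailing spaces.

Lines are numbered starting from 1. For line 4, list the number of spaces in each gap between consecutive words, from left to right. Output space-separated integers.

Line 1: ['table', 'angry', 'milk'] (min_width=16, slack=0)
Line 2: ['give', 'do', 'cherry'] (min_width=14, slack=2)
Line 3: ['garden', 'program'] (min_width=14, slack=2)
Line 4: ['on', 'I', 'corn', 'python'] (min_width=16, slack=0)
Line 5: ['river', 'do', 'content'] (min_width=16, slack=0)
Line 6: ['understand', 'red'] (min_width=14, slack=2)
Line 7: ['frog', 'cloud'] (min_width=10, slack=6)

Answer: 1 1 1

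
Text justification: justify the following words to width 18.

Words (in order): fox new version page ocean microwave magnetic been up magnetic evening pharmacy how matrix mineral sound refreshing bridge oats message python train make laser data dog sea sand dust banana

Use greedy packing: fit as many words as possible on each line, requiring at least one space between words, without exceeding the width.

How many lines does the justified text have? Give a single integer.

Answer: 12

Derivation:
Line 1: ['fox', 'new', 'version'] (min_width=15, slack=3)
Line 2: ['page', 'ocean'] (min_width=10, slack=8)
Line 3: ['microwave', 'magnetic'] (min_width=18, slack=0)
Line 4: ['been', 'up', 'magnetic'] (min_width=16, slack=2)
Line 5: ['evening', 'pharmacy'] (min_width=16, slack=2)
Line 6: ['how', 'matrix', 'mineral'] (min_width=18, slack=0)
Line 7: ['sound', 'refreshing'] (min_width=16, slack=2)
Line 8: ['bridge', 'oats'] (min_width=11, slack=7)
Line 9: ['message', 'python'] (min_width=14, slack=4)
Line 10: ['train', 'make', 'laser'] (min_width=16, slack=2)
Line 11: ['data', 'dog', 'sea', 'sand'] (min_width=17, slack=1)
Line 12: ['dust', 'banana'] (min_width=11, slack=7)
Total lines: 12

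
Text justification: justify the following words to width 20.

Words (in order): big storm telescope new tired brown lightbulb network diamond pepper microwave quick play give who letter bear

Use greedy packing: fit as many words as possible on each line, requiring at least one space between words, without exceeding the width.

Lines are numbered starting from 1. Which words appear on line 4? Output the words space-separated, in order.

Answer: diamond pepper

Derivation:
Line 1: ['big', 'storm', 'telescope'] (min_width=19, slack=1)
Line 2: ['new', 'tired', 'brown'] (min_width=15, slack=5)
Line 3: ['lightbulb', 'network'] (min_width=17, slack=3)
Line 4: ['diamond', 'pepper'] (min_width=14, slack=6)
Line 5: ['microwave', 'quick', 'play'] (min_width=20, slack=0)
Line 6: ['give', 'who', 'letter', 'bear'] (min_width=20, slack=0)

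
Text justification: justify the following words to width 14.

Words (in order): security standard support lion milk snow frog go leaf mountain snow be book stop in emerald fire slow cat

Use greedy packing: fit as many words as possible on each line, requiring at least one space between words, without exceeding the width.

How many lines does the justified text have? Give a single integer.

Answer: 9

Derivation:
Line 1: ['security'] (min_width=8, slack=6)
Line 2: ['standard'] (min_width=8, slack=6)
Line 3: ['support', 'lion'] (min_width=12, slack=2)
Line 4: ['milk', 'snow', 'frog'] (min_width=14, slack=0)
Line 5: ['go', 'leaf'] (min_width=7, slack=7)
Line 6: ['mountain', 'snow'] (min_width=13, slack=1)
Line 7: ['be', 'book', 'stop'] (min_width=12, slack=2)
Line 8: ['in', 'emerald'] (min_width=10, slack=4)
Line 9: ['fire', 'slow', 'cat'] (min_width=13, slack=1)
Total lines: 9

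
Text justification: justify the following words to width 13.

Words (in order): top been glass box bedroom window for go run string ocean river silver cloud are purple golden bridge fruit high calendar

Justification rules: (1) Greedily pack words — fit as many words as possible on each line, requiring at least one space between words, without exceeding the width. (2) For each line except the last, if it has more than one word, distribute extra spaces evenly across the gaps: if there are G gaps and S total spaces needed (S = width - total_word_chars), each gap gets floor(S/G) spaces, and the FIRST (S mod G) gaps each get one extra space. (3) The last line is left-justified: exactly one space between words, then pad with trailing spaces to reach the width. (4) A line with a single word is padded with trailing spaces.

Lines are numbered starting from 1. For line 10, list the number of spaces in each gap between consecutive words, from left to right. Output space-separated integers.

Answer: 4

Derivation:
Line 1: ['top', 'been'] (min_width=8, slack=5)
Line 2: ['glass', 'box'] (min_width=9, slack=4)
Line 3: ['bedroom'] (min_width=7, slack=6)
Line 4: ['window', 'for', 'go'] (min_width=13, slack=0)
Line 5: ['run', 'string'] (min_width=10, slack=3)
Line 6: ['ocean', 'river'] (min_width=11, slack=2)
Line 7: ['silver', 'cloud'] (min_width=12, slack=1)
Line 8: ['are', 'purple'] (min_width=10, slack=3)
Line 9: ['golden', 'bridge'] (min_width=13, slack=0)
Line 10: ['fruit', 'high'] (min_width=10, slack=3)
Line 11: ['calendar'] (min_width=8, slack=5)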